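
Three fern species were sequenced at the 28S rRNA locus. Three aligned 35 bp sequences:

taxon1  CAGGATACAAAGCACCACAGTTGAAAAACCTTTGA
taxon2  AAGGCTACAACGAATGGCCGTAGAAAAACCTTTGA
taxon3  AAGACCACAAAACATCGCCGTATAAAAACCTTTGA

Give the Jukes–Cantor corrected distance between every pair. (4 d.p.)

d(taxon1,taxon2) = 0.3149, d(taxon1,taxon3) = 0.3597, d(taxon2,taxon3) = 0.2326

taxon1–taxon2: 9/35 sites differ → p ≈ 0.257143, d = −0.75 ln(1 − 0.342857) = 0.314890 ≈ 0.3149.
taxon1–taxon3: 10/35 sites differ → p ≈ 0.285714, d = −0.75 ln(1 − 0.380952) = 0.359679 ≈ 0.3597.
taxon2–taxon3: 7/35 sites differ → p = 0.2, d = −0.75 ln(1 − 0.266667) = 0.232617 ≈ 0.2326.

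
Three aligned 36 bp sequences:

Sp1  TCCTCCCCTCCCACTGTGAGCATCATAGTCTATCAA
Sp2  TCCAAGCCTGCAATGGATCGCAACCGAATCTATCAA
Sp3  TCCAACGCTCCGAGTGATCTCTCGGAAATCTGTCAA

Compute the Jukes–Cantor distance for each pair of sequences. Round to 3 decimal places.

d(Sp1,Sp2) = 0.548, d(Sp1,Sp3) = 0.673, d(Sp2,Sp3) = 0.493

Sp1–Sp2: 14/36 sites differ → p ≈ 0.388889, d = −0.75 ln(1 − 0.518519) = 0.548166 ≈ 0.548.
Sp1–Sp3: 16/36 sites differ → p ≈ 0.444444, d = −0.75 ln(1 − 0.592592) = 0.673455 ≈ 0.673.
Sp2–Sp3: 13/36 sites differ → p ≈ 0.361111, d = −0.75 ln(1 − 0.481481) = 0.492584 ≈ 0.493.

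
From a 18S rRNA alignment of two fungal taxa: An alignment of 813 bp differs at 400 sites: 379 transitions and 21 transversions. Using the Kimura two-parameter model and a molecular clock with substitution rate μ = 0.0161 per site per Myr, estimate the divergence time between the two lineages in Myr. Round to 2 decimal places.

49.70

P = 379/813 ≈ 0.466175 and Q = 21/813 ≈ 0.02583.
Under the Kimura two-parameter model, d = −½ ln(1 − 2P − Q) − ¼ ln(1 − 2Q).
1 − 2P − Q = 0.04182, giving −½ ln(0.04182) = 1.587190.
1 − 2Q = 0.94834, giving −¼ ln(0.94834) = 0.013261.
d = 1.587190 + 0.013261 = 1.600451.
Under a molecular clock d = 2μt, so t = d/(2μ) = 1.600451 / (2 × 0.0161) = 49.70 Myr.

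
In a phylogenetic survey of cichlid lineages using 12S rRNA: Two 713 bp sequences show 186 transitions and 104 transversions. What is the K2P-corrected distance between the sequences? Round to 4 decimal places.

P = 186/713 ≈ 0.26087 and Q = 104/713 ≈ 0.145863.
Under the Kimura two-parameter model, d = −½ ln(1 − 2P − Q) − ¼ ln(1 − 2Q).
1 − 2P − Q = 0.332397, giving −½ ln(0.332397) = 0.550713.
1 − 2Q = 0.708274, giving −¼ ln(0.708274) = 0.086231.
d = 0.550713 + 0.086231 = 0.636944.

0.6369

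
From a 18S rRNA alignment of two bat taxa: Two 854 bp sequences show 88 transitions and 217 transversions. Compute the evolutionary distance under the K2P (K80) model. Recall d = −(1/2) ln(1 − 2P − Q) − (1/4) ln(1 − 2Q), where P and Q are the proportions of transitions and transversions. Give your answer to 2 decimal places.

0.49

P = 88/854 ≈ 0.103044 and Q = 217/854 ≈ 0.254098.
Under the Kimura two-parameter model, d = −½ ln(1 − 2P − Q) − ¼ ln(1 − 2Q).
1 − 2P − Q = 0.539814, giving −½ ln(0.539814) = 0.308265.
1 − 2Q = 0.491804, giving −¼ ln(0.491804) = 0.177419.
d = 0.308265 + 0.177419 = 0.485684.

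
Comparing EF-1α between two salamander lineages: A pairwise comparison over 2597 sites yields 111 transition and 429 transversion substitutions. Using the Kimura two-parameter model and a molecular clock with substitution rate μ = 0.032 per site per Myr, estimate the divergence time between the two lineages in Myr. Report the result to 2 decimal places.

P = 111/2597 ≈ 0.042742 and Q = 429/2597 ≈ 0.165191.
Under the Kimura two-parameter model, d = −½ ln(1 − 2P − Q) − ¼ ln(1 − 2Q).
1 − 2P − Q = 0.749325, giving −½ ln(0.749325) = 0.144291.
1 − 2Q = 0.669618, giving −¼ ln(0.669618) = 0.100262.
d = 0.144291 + 0.100262 = 0.244553.
Under a molecular clock d = 2μt, so t = d/(2μ) = 0.244553 / (2 × 0.032) = 3.82 Myr.

3.82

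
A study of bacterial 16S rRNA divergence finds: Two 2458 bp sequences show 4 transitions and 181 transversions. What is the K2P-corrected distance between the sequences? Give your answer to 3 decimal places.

P = 4/2458 ≈ 0.001627 and Q = 181/2458 ≈ 0.073637.
Under the Kimura two-parameter model, d = −½ ln(1 − 2P − Q) − ¼ ln(1 − 2Q).
1 − 2P − Q = 0.923109, giving −½ ln(0.923109) = 0.040004.
1 − 2Q = 0.852726, giving −¼ ln(0.852726) = 0.039829.
d = 0.040004 + 0.039829 = 0.079833.

0.080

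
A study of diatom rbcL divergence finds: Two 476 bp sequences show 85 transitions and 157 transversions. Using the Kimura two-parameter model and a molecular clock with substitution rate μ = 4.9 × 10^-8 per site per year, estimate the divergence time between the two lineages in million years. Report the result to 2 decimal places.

P = 85/476 ≈ 0.178571 and Q = 157/476 ≈ 0.329832.
Under the Kimura two-parameter model, d = −½ ln(1 − 2P − Q) − ¼ ln(1 − 2Q).
1 − 2P − Q = 0.313026, giving −½ ln(0.313026) = 0.580735.
1 − 2Q = 0.340336, giving −¼ ln(0.340336) = 0.269455.
d = 0.580735 + 0.269455 = 0.850190.
Under a molecular clock d = 2μt, so t = d/(2μ) = 0.850190 / (2 × 4.9 × 10^-8) = 8.68 million years.

8.68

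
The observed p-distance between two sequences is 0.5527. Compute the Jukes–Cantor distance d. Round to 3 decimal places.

1.002

d = −(3/4) ln(1 − 4p/3) = −0.75 ln(1 − 0.736933) = −0.75 ln(0.263067)
  = −0.75 × (-1.335347) = 1.001510 substitutions/site.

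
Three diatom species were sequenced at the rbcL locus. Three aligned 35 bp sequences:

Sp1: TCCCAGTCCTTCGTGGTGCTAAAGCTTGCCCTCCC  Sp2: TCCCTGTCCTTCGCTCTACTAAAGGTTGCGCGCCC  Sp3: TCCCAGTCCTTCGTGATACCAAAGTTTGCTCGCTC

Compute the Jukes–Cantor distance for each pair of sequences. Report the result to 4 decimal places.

Sp1–Sp2: 8/35 sites differ → p ≈ 0.228571, d = −0.75 ln(1 − 0.304761) = 0.272625 ≈ 0.2726.
Sp1–Sp3: 7/35 sites differ → p = 0.2, d = −0.75 ln(1 − 0.266667) = 0.232617 ≈ 0.2326.
Sp2–Sp3: 8/35 sites differ → p ≈ 0.228571, d = −0.75 ln(1 − 0.304761) = 0.272625 ≈ 0.2726.

d(Sp1,Sp2) = 0.2726, d(Sp1,Sp3) = 0.2326, d(Sp2,Sp3) = 0.2726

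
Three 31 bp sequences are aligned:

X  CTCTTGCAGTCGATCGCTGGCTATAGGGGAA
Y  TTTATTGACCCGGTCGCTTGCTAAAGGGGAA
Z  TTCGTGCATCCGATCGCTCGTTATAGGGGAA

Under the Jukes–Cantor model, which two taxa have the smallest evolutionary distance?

X–Y: 10/31 differ, p = 0.323, d = 0.422.
X–Z: 6/31 differ, p = 0.194, d = 0.224.
Y–Z: 9/31 differ, p = 0.290, d = 0.367.
The smallest distance is between X and Z.

X and Z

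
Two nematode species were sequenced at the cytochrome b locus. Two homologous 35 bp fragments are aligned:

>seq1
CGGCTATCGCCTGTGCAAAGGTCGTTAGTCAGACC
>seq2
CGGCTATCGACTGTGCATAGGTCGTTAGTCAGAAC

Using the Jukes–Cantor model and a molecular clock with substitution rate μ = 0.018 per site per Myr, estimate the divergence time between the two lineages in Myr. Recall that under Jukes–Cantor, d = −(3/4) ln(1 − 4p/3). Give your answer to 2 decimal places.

2.53

The sequences differ at 3 of 35 sites (10, 18, 34), so p = 3/35 ≈ 0.085714.
d = −(3/4) ln(1 − 4p/3) = −0.75 ln(1 − 0.114285) = −0.75 ln(0.885715)
  = −0.75 × (-0.121360) = 0.091020 substitutions/site.
Under a molecular clock d = 2μt, so t = d/(2μ) = 0.091020 / (2 × 0.018) = 2.53 Myr.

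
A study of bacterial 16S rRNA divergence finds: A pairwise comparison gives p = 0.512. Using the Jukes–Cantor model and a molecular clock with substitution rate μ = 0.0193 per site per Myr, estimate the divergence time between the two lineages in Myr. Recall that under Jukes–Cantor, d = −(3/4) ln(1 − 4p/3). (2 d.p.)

d = −(3/4) ln(1 − 4p/3) = −0.75 ln(1 − 0.682667) = −0.75 ln(0.317333)
  = −0.75 × (-1.147804) = 0.860853 substitutions/site.
Under a molecular clock d = 2μt, so t = d/(2μ) = 0.860853 / (2 × 0.0193) = 22.30 Myr.

22.30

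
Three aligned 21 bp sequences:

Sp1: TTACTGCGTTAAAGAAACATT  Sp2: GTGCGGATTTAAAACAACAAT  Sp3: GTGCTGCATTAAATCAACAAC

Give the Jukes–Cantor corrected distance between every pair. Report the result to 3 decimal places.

Sp1–Sp2: 8/21 sites differ → p ≈ 0.380952, d = −0.75 ln(1 − 0.507936) = 0.531860 ≈ 0.532.
Sp1–Sp3: 7/21 sites differ → p ≈ 0.333333, d = −0.75 ln(1 − 0.444444) = 0.440839 ≈ 0.441.
Sp2–Sp3: 5/21 sites differ → p ≈ 0.238095, d = −0.75 ln(1 − 0.31746) = 0.286451 ≈ 0.286.

d(Sp1,Sp2) = 0.532, d(Sp1,Sp3) = 0.441, d(Sp2,Sp3) = 0.286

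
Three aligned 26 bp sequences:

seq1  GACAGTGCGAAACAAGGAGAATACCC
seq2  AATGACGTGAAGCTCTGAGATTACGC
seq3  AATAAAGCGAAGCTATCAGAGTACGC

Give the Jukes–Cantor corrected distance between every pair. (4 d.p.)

seq1–seq2: 12/26 sites differ → p ≈ 0.461538, d = −0.75 ln(1 − 0.615384) = 0.716632 ≈ 0.7166.
seq1–seq3: 10/26 sites differ → p ≈ 0.384615, d = −0.75 ln(1 − 0.51282) = 0.539341 ≈ 0.5393.
seq2–seq3: 6/26 sites differ → p ≈ 0.230769, d = −0.75 ln(1 − 0.307692) = 0.275793 ≈ 0.2758.

d(seq1,seq2) = 0.7166, d(seq1,seq3) = 0.5393, d(seq2,seq3) = 0.2758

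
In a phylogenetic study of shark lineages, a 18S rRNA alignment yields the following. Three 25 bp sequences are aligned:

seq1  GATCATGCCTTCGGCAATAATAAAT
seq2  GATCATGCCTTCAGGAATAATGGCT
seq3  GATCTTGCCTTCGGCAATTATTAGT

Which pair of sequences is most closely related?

seq1 and seq3

seq1–seq2: 5/25 differ, p = 0.200, d = 0.233.
seq1–seq3: 4/25 differ, p = 0.160, d = 0.180.
seq2–seq3: 7/25 differ, p = 0.280, d = 0.351.
The smallest distance is between seq1 and seq3.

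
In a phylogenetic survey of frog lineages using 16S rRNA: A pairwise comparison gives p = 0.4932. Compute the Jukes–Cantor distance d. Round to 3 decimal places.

0.804

d = −(3/4) ln(1 − 4p/3) = −0.75 ln(1 − 0.6576) = −0.75 ln(0.3424)
  = −0.75 × (-1.071776) = 0.803832 substitutions/site.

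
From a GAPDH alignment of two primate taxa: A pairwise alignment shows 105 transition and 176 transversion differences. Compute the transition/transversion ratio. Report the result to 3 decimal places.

R = 105/176 = 0.596590… ≈ 0.597 (to 3 d.p.).

0.597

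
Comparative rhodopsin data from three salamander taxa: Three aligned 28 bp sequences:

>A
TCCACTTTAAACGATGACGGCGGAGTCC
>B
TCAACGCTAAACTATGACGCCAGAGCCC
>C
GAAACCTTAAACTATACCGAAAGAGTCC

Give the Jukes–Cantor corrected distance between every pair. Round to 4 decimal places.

A–B: 7/28 sites differ → p = 0.25, d = −0.75 ln(1 − 0.333333) = 0.304098 ≈ 0.3041.
A–C: 10/28 sites differ → p ≈ 0.357143, d = −0.75 ln(1 − 0.476191) = 0.484971 ≈ 0.4850.
B–C: 9/28 sites differ → p ≈ 0.321429, d = −0.75 ln(1 − 0.428572) = 0.419713 ≈ 0.4197.

d(A,B) = 0.3041, d(A,C) = 0.4850, d(B,C) = 0.4197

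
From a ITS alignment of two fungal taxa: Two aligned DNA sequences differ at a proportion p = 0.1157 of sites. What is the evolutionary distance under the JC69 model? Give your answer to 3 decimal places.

d = −(3/4) ln(1 − 4p/3) = −0.75 ln(1 − 0.154267) = −0.75 ln(0.845733)
  = −0.75 × (-0.167552) = 0.125664 substitutions/site.

0.126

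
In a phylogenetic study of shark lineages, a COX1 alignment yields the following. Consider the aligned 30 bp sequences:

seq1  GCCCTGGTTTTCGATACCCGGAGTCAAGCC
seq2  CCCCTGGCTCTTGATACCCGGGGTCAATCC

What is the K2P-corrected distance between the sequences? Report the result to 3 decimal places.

Of 30 sites, 4 differences are transitions and 2 are transversions, so P = 4/30 ≈ 0.133333 and Q = 2/30 ≈ 0.066667.
Under the Kimura two-parameter model, d = −½ ln(1 − 2P − Q) − ¼ ln(1 − 2Q).
1 − 2P − Q = 0.666667, giving −½ ln(0.666667) = 0.202732.
1 − 2Q = 0.866666, giving −¼ ln(0.866666) = 0.035775.
d = 0.202732 + 0.035775 = 0.238507.

0.239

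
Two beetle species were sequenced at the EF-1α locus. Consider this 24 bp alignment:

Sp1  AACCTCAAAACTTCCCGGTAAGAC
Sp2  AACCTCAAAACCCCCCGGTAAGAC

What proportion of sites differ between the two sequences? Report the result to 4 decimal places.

0.0833

The sequences differ at 2 of 24 positions (sites 12, 13).
p = 2/24 = 0.083333… ≈ 0.0833 (to 4 d.p.).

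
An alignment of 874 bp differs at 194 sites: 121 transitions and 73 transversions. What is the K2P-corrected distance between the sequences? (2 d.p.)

P = 121/874 ≈ 0.138444 and Q = 73/874 ≈ 0.083524.
Under the Kimura two-parameter model, d = −½ ln(1 − 2P − Q) − ¼ ln(1 − 2Q).
1 − 2P − Q = 0.639588, giving −½ ln(0.639588) = 0.223466.
1 − 2Q = 0.832952, giving −¼ ln(0.832952) = 0.045695.
d = 0.223466 + 0.045695 = 0.269161.

0.27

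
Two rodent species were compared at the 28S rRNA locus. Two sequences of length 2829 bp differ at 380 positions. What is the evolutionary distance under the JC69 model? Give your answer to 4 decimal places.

p = 380/2829 ≈ 0.134323.
d = −(3/4) ln(1 − 4p/3) = −0.75 ln(1 − 0.179097) = −0.75 ln(0.820903)
  = −0.75 × (-0.197350) = 0.148013 substitutions/site.

0.1480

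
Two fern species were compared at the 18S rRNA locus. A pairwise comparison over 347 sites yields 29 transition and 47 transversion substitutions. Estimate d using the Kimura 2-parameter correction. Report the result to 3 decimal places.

0.259

P = 29/347 ≈ 0.083573 and Q = 47/347 ≈ 0.135447.
Under the Kimura two-parameter model, d = −½ ln(1 − 2P − Q) − ¼ ln(1 − 2Q).
1 − 2P − Q = 0.697407, giving −½ ln(0.697407) = 0.180193.
1 − 2Q = 0.729106, giving −¼ ln(0.729106) = 0.078984.
d = 0.180193 + 0.078984 = 0.259177.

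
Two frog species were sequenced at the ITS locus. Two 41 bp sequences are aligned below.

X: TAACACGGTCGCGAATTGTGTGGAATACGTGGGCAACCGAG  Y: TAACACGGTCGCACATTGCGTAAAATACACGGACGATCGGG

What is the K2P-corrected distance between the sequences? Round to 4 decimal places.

0.3714

Of 41 sites, 10 differences are transitions and 1 are transversions, so P = 10/41 ≈ 0.243902 and Q = 1/41 ≈ 0.02439.
Under the Kimura two-parameter model, d = −½ ln(1 − 2P − Q) − ¼ ln(1 − 2Q).
1 − 2P − Q = 0.487806, giving −½ ln(0.487806) = 0.358919.
1 − 2Q = 0.95122, giving −¼ ln(0.95122) = 0.012502.
d = 0.358919 + 0.012502 = 0.371421.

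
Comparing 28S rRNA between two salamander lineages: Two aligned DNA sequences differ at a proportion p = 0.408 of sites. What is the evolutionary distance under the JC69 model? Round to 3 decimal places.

0.589

d = −(3/4) ln(1 − 4p/3) = −0.75 ln(1 − 0.544) = −0.75 ln(0.456)
  = −0.75 × (-0.785262) = 0.588947 substitutions/site.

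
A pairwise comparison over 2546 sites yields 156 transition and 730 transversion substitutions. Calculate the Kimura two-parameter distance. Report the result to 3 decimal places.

0.476

P = 156/2546 ≈ 0.061273 and Q = 730/2546 ≈ 0.286724.
Under the Kimura two-parameter model, d = −½ ln(1 − 2P − Q) − ¼ ln(1 − 2Q).
1 − 2P − Q = 0.59073, giving −½ ln(0.59073) = 0.263198.
1 − 2Q = 0.426552, giving −¼ ln(0.426552) = 0.213005.
d = 0.263198 + 0.213005 = 0.476203.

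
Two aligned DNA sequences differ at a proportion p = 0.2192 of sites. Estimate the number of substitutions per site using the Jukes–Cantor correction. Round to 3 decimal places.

d = −(3/4) ln(1 − 4p/3) = −0.75 ln(1 − 0.292267) = −0.75 ln(0.707733)
  = −0.75 × (-0.345688) = 0.259266 substitutions/site.

0.259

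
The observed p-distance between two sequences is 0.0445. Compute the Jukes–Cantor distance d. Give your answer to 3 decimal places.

d = −(3/4) ln(1 − 4p/3) = −0.75 ln(1 − 0.059333) = −0.75 ln(0.940667)
  = −0.75 × (-0.061166) = 0.045875 substitutions/site.

0.046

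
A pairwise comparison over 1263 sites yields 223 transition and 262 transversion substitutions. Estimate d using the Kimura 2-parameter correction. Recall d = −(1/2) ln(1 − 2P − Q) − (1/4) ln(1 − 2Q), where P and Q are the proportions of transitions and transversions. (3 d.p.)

0.545

P = 223/1263 ≈ 0.176564 and Q = 262/1263 ≈ 0.207443.
Under the Kimura two-parameter model, d = −½ ln(1 − 2P − Q) − ¼ ln(1 − 2Q).
1 − 2P − Q = 0.439429, giving −½ ln(0.439429) = 0.411140.
1 − 2Q = 0.585114, giving −¼ ln(0.585114) = 0.133987.
d = 0.411140 + 0.133987 = 0.545127.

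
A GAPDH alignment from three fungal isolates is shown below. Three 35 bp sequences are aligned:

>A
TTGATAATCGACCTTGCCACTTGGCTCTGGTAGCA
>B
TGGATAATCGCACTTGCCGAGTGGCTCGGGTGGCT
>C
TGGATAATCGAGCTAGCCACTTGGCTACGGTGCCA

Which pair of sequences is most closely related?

A and C

A–B: 9/35 differ, p = 0.257, d = 0.315.
A–C: 7/35 differ, p = 0.200, d = 0.233.
B–C: 10/35 differ, p = 0.286, d = 0.360.
The smallest distance is between A and C.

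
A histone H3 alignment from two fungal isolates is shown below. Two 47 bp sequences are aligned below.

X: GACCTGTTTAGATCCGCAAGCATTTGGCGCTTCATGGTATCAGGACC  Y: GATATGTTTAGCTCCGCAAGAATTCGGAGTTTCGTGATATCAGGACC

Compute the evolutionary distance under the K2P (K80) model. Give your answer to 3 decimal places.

0.223

Of 47 sites, 5 differences are transitions and 4 are transversions, so P = 5/47 ≈ 0.106383 and Q = 4/47 ≈ 0.085106.
Under the Kimura two-parameter model, d = −½ ln(1 − 2P − Q) − ¼ ln(1 − 2Q).
1 − 2P − Q = 0.702128, giving −½ ln(0.702128) = 0.176820.
1 − 2Q = 0.829788, giving −¼ ln(0.829788) = 0.046646.
d = 0.176820 + 0.046646 = 0.223466.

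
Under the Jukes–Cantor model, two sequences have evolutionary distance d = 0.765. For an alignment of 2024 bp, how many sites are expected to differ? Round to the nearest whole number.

971

Invert JC69: p = (3/4)(1 − e^(−4d/3)) = 0.75 × (1 − e^(-1.02)) = 0.75 × (1 − 0.360595) = 0.479554.
Expected differing sites = pL ≈ 0.479554 × 2024 = 970.617296 ≈ 971.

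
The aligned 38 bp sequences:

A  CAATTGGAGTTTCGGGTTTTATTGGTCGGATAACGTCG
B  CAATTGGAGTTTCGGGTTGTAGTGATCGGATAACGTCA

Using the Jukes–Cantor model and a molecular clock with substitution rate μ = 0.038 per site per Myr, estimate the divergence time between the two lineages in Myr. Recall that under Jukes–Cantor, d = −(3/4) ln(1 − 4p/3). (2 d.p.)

The sequences differ at 4 of 38 sites (19, 22, 25, 38), so p = 4/38 ≈ 0.105263.
d = −(3/4) ln(1 − 4p/3) = −0.75 ln(1 − 0.140351) = −0.75 ln(0.859649)
  = −0.75 × (-0.151231) = 0.113423 substitutions/site.
Under a molecular clock d = 2μt, so t = d/(2μ) = 0.113423 / (2 × 0.038) = 1.49 Myr.

1.49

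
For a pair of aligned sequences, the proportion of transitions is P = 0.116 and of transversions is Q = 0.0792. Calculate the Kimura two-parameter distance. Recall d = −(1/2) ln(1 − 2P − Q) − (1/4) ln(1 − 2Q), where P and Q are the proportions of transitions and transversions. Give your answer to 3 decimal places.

0.230

Under the Kimura two-parameter model, d = −½ ln(1 − 2P − Q) − ¼ ln(1 − 2Q).
1 − 2P − Q = 0.6888, giving −½ ln(0.6888) = 0.186402.
1 − 2Q = 0.8416, giving −¼ ln(0.8416) = 0.043113.
d = 0.186402 + 0.043113 = 0.229515.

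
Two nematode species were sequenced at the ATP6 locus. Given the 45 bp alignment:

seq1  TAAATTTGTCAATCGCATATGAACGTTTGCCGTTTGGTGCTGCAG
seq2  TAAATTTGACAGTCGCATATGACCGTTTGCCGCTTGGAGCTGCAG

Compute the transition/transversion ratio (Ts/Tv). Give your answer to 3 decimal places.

Transitions are A↔G and C↔T; transversions are all other mismatches.
Transitions: 2. Transversions: 3.
R = 2/3 = 0.666666… ≈ 0.667 (to 3 d.p.).

0.667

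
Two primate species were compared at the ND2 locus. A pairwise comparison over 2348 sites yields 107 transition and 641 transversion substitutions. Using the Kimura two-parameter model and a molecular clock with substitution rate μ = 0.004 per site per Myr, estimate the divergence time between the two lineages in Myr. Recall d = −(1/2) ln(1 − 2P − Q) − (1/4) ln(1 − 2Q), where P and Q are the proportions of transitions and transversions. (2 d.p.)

52.98

P = 107/2348 ≈ 0.045571 and Q = 641/2348 ≈ 0.272998.
Under the Kimura two-parameter model, d = −½ ln(1 − 2P − Q) − ¼ ln(1 − 2Q).
1 − 2P − Q = 0.63586, giving −½ ln(0.63586) = 0.226388.
1 − 2Q = 0.454004, giving −¼ ln(0.454004) = 0.197412.
d = 0.226388 + 0.197412 = 0.423800.
Under a molecular clock d = 2μt, so t = d/(2μ) = 0.423800 / (2 × 0.004) = 52.98 Myr.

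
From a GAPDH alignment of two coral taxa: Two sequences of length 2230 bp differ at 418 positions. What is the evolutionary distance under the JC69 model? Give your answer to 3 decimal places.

0.216

p = 418/2230 ≈ 0.187444.
d = −(3/4) ln(1 − 4p/3) = −0.75 ln(1 − 0.249925) = −0.75 ln(0.750075)
  = −0.75 × (-0.287582) = 0.215687 substitutions/site.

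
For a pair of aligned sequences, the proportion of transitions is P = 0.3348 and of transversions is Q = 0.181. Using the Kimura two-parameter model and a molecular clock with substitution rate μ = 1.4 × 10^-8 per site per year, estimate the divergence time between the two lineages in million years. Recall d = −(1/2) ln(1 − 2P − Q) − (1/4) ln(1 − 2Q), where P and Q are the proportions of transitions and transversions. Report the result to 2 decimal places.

37.96

Under the Kimura two-parameter model, d = −½ ln(1 − 2P − Q) − ¼ ln(1 − 2Q).
1 − 2P − Q = 0.1494, giving −½ ln(0.1494) = 0.950564.
1 − 2Q = 0.638, giving −¼ ln(0.638) = 0.112354.
d = 0.950564 + 0.112354 = 1.062918.
Under a molecular clock d = 2μt, so t = d/(2μ) = 1.062918 / (2 × 1.4 × 10^-8) = 37.96 million years.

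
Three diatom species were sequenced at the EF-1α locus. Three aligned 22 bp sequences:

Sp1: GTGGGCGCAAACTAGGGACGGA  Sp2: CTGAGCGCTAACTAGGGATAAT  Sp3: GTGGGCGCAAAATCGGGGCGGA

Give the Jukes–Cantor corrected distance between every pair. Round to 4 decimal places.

Sp1–Sp2: 7/22 sites differ → p ≈ 0.318182, d = −0.75 ln(1 − 0.424243) = 0.414052 ≈ 0.4141.
Sp1–Sp3: 3/22 sites differ → p ≈ 0.136364, d = −0.75 ln(1 − 0.181819) = 0.150504 ≈ 0.1505.
Sp2–Sp3: 10/22 sites differ → p ≈ 0.454545, d = −0.75 ln(1 − 0.60606) = 0.698667 ≈ 0.6987.

d(Sp1,Sp2) = 0.4141, d(Sp1,Sp3) = 0.1505, d(Sp2,Sp3) = 0.6987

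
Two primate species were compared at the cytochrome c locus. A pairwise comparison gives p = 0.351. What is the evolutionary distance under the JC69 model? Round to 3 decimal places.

0.473

d = −(3/4) ln(1 − 4p/3) = −0.75 ln(1 − 0.468) = −0.75 ln(0.532)
  = −0.75 × (-0.631112) = 0.473334 substitutions/site.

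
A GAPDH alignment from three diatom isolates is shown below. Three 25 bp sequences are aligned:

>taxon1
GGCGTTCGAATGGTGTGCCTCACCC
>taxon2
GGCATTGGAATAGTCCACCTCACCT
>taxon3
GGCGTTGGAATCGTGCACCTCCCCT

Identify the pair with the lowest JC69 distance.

taxon1–taxon2: 7/25 differ, p = 0.280, d = 0.351.
taxon1–taxon3: 6/25 differ, p = 0.240, d = 0.289.
taxon2–taxon3: 4/25 differ, p = 0.160, d = 0.180.
The smallest distance is between taxon2 and taxon3.

taxon2 and taxon3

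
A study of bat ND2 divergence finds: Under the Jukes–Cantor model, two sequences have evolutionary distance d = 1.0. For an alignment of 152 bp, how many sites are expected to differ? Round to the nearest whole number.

Invert JC69: p = (3/4)(1 − e^(−4d/3)) = 0.75 × (1 − e^(-1.333333)) = 0.75 × (1 − 0.263597) = 0.552302.
Expected differing sites = pL ≈ 0.552302 × 152 = 83.949904 ≈ 84.

84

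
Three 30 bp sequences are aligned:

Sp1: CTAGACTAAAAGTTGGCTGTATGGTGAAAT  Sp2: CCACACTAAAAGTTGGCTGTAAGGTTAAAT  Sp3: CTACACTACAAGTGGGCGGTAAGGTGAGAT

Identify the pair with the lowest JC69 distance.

Sp1 and Sp2

Sp1–Sp2: 4/30 differ, p = 0.133, d = 0.147.
Sp1–Sp3: 6/30 differ, p = 0.200, d = 0.233.
Sp2–Sp3: 6/30 differ, p = 0.200, d = 0.233.
The smallest distance is between Sp1 and Sp2.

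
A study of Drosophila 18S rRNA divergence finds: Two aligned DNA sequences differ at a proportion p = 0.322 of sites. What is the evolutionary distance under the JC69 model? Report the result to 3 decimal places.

0.421

d = −(3/4) ln(1 − 4p/3) = −0.75 ln(1 − 0.429333) = −0.75 ln(0.570667)
  = −0.75 × (-0.560949) = 0.420712 substitutions/site.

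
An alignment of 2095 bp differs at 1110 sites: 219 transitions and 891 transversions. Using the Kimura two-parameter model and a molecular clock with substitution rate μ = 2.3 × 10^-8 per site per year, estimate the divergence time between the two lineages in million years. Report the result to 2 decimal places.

21.27

P = 219/2095 ≈ 0.104535 and Q = 891/2095 ≈ 0.425298.
Under the Kimura two-parameter model, d = −½ ln(1 − 2P − Q) − ¼ ln(1 − 2Q).
1 − 2P − Q = 0.365632, giving −½ ln(0.365632) = 0.503064.
1 − 2Q = 0.149404, giving −¼ ln(0.149404) = 0.475275.
d = 0.503064 + 0.475275 = 0.978339.
Under a molecular clock d = 2μt, so t = d/(2μ) = 0.978339 / (2 × 2.3 × 10^-8) = 21.27 million years.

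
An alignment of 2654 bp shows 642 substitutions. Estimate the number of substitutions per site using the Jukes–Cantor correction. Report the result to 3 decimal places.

0.292

p = 642/2654 ≈ 0.241899.
d = −(3/4) ln(1 − 4p/3) = −0.75 ln(1 − 0.322532) = −0.75 ln(0.677468)
  = −0.75 × (-0.389393) = 0.292045 substitutions/site.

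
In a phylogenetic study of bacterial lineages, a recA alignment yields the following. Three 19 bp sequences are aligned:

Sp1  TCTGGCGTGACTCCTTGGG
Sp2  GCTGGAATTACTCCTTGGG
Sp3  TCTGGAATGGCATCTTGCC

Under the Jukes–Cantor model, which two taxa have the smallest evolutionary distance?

Sp1 and Sp2

Sp1–Sp2: 4/19 differ, p = 0.211, d = 0.247.
Sp1–Sp3: 7/19 differ, p = 0.368, d = 0.507.
Sp2–Sp3: 7/19 differ, p = 0.368, d = 0.507.
The smallest distance is between Sp1 and Sp2.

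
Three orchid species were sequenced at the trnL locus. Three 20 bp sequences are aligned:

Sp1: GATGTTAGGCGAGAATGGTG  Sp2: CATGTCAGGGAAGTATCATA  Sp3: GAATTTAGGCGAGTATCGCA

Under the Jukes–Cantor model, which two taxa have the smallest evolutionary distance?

Sp1–Sp2: 8/20 differ, p = 0.400, d = 0.572.
Sp1–Sp3: 6/20 differ, p = 0.300, d = 0.383.
Sp2–Sp3: 8/20 differ, p = 0.400, d = 0.572.
The smallest distance is between Sp1 and Sp3.

Sp1 and Sp3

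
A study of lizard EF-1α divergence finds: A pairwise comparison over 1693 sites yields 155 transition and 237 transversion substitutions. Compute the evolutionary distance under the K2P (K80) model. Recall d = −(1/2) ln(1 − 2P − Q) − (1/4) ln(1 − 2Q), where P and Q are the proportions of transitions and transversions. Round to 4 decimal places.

0.2772

P = 155/1693 ≈ 0.091553 and Q = 237/1693 ≈ 0.139988.
Under the Kimura two-parameter model, d = −½ ln(1 − 2P − Q) − ¼ ln(1 − 2Q).
1 − 2P − Q = 0.676906, giving −½ ln(0.676906) = 0.195111.
1 − 2Q = 0.720024, giving −¼ ln(0.720024) = 0.082118.
d = 0.195111 + 0.082118 = 0.277229.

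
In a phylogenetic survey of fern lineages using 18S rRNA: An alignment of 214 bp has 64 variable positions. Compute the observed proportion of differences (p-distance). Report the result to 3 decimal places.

p = 64/214 = 0.299065… ≈ 0.299 (to 3 d.p.).

0.299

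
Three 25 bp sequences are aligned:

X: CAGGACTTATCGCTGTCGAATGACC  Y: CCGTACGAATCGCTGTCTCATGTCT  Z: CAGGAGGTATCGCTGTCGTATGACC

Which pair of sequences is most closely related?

X and Z

X–Y: 8/25 differ, p = 0.320, d = 0.417.
X–Z: 3/25 differ, p = 0.120, d = 0.131.
Y–Z: 8/25 differ, p = 0.320, d = 0.417.
The smallest distance is between X and Z.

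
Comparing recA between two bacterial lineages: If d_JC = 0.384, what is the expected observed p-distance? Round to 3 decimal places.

0.301

p = (3/4)(1 − e^(−4d/3)) = 0.75 × (1 − e^(-0.512)) = 0.75 × (1 − 0.599296) = 0.300528.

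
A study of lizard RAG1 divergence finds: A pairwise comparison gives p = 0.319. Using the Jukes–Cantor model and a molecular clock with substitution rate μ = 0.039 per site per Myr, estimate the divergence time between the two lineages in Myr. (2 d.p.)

5.33

d = −(3/4) ln(1 − 4p/3) = −0.75 ln(1 − 0.425333) = −0.75 ln(0.574667)
  = −0.75 × (-0.553965) = 0.415474 substitutions/site.
Under a molecular clock d = 2μt, so t = d/(2μ) = 0.415474 / (2 × 0.039) = 5.33 Myr.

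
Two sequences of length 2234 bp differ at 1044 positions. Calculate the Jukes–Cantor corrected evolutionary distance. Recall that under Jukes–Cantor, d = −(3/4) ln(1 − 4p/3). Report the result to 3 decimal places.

0.732

p = 1044/2234 ≈ 0.467323.
d = −(3/4) ln(1 − 4p/3) = −0.75 ln(1 − 0.623097) = −0.75 ln(0.376903)
  = −0.75 × (-0.975767) = 0.731825 substitutions/site.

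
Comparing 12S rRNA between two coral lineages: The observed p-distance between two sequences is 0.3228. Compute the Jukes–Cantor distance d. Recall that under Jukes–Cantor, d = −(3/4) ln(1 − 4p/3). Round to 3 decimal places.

0.422

d = −(3/4) ln(1 − 4p/3) = −0.75 ln(1 − 0.4304) = −0.75 ln(0.5696)
  = −0.75 × (-0.562821) = 0.422116 substitutions/site.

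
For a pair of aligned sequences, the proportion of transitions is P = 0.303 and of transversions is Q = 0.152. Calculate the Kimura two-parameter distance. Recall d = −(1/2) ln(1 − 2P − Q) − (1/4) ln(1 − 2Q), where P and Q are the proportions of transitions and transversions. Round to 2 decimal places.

0.80

Under the Kimura two-parameter model, d = −½ ln(1 − 2P − Q) − ¼ ln(1 − 2Q).
1 − 2P − Q = 0.242, giving −½ ln(0.242) = 0.709409.
1 − 2Q = 0.696, giving −¼ ln(0.696) = 0.090601.
d = 0.709409 + 0.090601 = 0.800010.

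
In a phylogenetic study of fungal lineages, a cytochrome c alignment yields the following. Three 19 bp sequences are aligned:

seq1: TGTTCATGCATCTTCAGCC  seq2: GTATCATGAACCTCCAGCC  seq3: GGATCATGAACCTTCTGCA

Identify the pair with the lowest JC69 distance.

seq1–seq2: 6/19 differ, p = 0.316, d = 0.410.
seq1–seq3: 6/19 differ, p = 0.316, d = 0.410.
seq2–seq3: 4/19 differ, p = 0.211, d = 0.247.
The smallest distance is between seq2 and seq3.

seq2 and seq3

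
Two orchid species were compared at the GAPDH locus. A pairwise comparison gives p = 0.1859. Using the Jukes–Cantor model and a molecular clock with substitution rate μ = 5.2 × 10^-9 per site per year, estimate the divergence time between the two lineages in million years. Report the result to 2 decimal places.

20.54

d = −(3/4) ln(1 − 4p/3) = −0.75 ln(1 − 0.247867) = −0.75 ln(0.752133)
  = −0.75 × (-0.284842) = 0.213632 substitutions/site.
Under a molecular clock d = 2μt, so t = d/(2μ) = 0.213632 / (2 × 5.2 × 10^-9) = 20.54 million years.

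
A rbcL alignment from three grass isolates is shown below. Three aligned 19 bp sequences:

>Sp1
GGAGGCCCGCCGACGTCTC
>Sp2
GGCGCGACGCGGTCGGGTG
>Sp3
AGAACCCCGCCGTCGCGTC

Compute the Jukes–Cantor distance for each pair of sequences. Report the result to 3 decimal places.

d(Sp1,Sp2) = 0.749, d(Sp1,Sp3) = 0.410, d(Sp2,Sp3) = 0.618

Sp1–Sp2: 9/19 sites differ → p ≈ 0.473684, d = −0.75 ln(1 − 0.631579) = 0.748897 ≈ 0.749.
Sp1–Sp3: 6/19 sites differ → p ≈ 0.315789, d = −0.75 ln(1 − 0.421052) = 0.409907 ≈ 0.410.
Sp2–Sp3: 8/19 sites differ → p ≈ 0.421053, d = −0.75 ln(1 − 0.561404) = 0.618132 ≈ 0.618.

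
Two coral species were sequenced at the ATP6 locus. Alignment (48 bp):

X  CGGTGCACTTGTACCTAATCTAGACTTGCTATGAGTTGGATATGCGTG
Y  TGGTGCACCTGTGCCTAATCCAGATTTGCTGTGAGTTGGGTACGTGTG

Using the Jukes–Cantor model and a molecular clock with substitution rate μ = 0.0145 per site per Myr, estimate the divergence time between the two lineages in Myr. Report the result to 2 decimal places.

7.44

The sequences differ at 9 of 48 sites (1, 9, 13, 21, 25, 31, 40, 43, 45), so p = 9/48 = 0.1875.
d = −(3/4) ln(1 − 4p/3) = −0.75 ln(1 − 0.25) = −0.75 ln(0.75)
  = −0.75 × (-0.287682) = 0.215762 substitutions/site.
Under a molecular clock d = 2μt, so t = d/(2μ) = 0.215762 / (2 × 0.0145) = 7.44 Myr.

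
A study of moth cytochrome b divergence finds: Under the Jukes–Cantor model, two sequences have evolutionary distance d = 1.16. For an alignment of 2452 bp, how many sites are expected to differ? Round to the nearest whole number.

1447

Invert JC69: p = (3/4)(1 − e^(−4d/3)) = 0.75 × (1 − e^(-1.546667)) = 0.75 × (1 − 0.212957) = 0.590282.
Expected differing sites = pL ≈ 0.590282 × 2452 = 1447.371464 ≈ 1447.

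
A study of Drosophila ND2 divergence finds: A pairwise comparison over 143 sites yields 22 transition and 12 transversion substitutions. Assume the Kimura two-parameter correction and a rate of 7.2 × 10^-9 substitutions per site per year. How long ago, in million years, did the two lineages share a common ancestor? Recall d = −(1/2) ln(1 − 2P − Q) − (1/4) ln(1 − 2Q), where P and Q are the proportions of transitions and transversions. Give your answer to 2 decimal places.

20.44

P = 22/143 ≈ 0.153846 and Q = 12/143 ≈ 0.083916.
Under the Kimura two-parameter model, d = −½ ln(1 − 2P − Q) − ¼ ln(1 − 2Q).
1 − 2P − Q = 0.608392, giving −½ ln(0.608392) = 0.248468.
1 − 2Q = 0.832168, giving −¼ ln(0.832168) = 0.045930.
d = 0.248468 + 0.045930 = 0.294398.
Under a molecular clock d = 2μt, so t = d/(2μ) = 0.294398 / (2 × 7.2 × 10^-9) = 20.44 million years.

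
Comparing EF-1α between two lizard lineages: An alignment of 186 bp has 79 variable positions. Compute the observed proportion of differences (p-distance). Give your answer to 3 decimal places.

0.425

p = 79/186 = 0.424731… ≈ 0.425 (to 3 d.p.).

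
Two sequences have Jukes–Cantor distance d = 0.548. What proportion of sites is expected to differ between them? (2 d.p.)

0.39

p = (3/4)(1 − e^(−4d/3)) = 0.75 × (1 − e^(-0.730667)) = 0.75 × (1 − 0.481588) = 0.388809.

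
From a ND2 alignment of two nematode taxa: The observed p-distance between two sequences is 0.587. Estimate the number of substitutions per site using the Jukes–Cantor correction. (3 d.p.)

d = −(3/4) ln(1 − 4p/3) = −0.75 ln(1 − 0.782667) = −0.75 ln(0.217333)
  = −0.75 × (-1.526325) = 1.144744 substitutions/site.

1.145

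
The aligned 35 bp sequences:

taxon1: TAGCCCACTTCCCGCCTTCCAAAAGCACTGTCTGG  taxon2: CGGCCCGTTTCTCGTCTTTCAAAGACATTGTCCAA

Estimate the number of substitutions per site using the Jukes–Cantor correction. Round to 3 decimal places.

0.513

The sequences differ at 13 of 35 sites, so p = 13/35 ≈ 0.371429.
d = −(3/4) ln(1 − 4p/3) = −0.75 ln(1 − 0.495239) = −0.75 ln(0.504761)
  = −0.75 × (-0.683670) = 0.512753 substitutions/site.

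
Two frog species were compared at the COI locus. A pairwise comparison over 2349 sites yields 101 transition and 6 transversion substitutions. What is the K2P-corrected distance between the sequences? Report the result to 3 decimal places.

0.048

P = 101/2349 ≈ 0.042997 and Q = 6/2349 ≈ 0.002554.
Under the Kimura two-parameter model, d = −½ ln(1 − 2P − Q) − ¼ ln(1 − 2Q).
1 − 2P − Q = 0.911452, giving −½ ln(0.911452) = 0.046358.
1 − 2Q = 0.994892, giving −¼ ln(0.994892) = 0.001280.
d = 0.046358 + 0.001280 = 0.047638.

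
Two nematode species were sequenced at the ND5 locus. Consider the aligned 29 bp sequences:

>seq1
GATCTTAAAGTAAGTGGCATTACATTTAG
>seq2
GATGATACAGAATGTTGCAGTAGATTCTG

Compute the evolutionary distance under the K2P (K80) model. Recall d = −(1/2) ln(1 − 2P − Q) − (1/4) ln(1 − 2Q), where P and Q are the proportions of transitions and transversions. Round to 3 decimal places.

0.481

Of 29 sites, 1 differences are transitions and 9 are transversions, so P = 1/29 ≈ 0.034483 and Q = 9/29 ≈ 0.310345.
Under the Kimura two-parameter model, d = −½ ln(1 − 2P − Q) − ¼ ln(1 − 2Q).
1 − 2P − Q = 0.620689, giving −½ ln(0.620689) = 0.238463.
1 − 2Q = 0.37931, giving −¼ ln(0.37931) = 0.242350.
d = 0.238463 + 0.242350 = 0.480813.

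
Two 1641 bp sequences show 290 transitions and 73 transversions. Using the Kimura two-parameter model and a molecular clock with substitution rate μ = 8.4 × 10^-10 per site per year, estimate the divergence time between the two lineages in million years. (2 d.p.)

P = 290/1641 ≈ 0.176722 and Q = 73/1641 ≈ 0.044485.
Under the Kimura two-parameter model, d = −½ ln(1 − 2P − Q) − ¼ ln(1 − 2Q).
1 − 2P − Q = 0.602071, giving −½ ln(0.602071) = 0.253690.
1 − 2Q = 0.91103, giving −¼ ln(0.91103) = 0.023295.
d = 0.253690 + 0.023295 = 0.276985.
Under a molecular clock d = 2μt, so t = d/(2μ) = 0.276985 / (2 × 8.4 × 10^-10) = 164.87 million years.

164.87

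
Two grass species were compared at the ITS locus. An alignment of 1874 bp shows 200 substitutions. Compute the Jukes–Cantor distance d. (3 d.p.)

p = 200/1874 ≈ 0.106724.
d = −(3/4) ln(1 − 4p/3) = −0.75 ln(1 − 0.142299) = −0.75 ln(0.857701)
  = −0.75 × (-0.153500) = 0.115125 substitutions/site.

0.115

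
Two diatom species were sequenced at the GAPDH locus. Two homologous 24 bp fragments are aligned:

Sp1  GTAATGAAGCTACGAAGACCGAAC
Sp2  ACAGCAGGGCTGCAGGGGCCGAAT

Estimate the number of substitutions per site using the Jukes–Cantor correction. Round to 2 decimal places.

0.96

The sequences differ at 13 of 24 sites, so p = 13/24 ≈ 0.541667.
d = −(3/4) ln(1 − 4p/3) = −0.75 ln(1 − 0.722223) = −0.75 ln(0.277777)
  = −0.75 × (-1.280937) = 0.960703 substitutions/site.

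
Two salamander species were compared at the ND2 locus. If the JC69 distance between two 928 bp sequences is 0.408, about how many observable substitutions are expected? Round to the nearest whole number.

292

Invert JC69: p = (3/4)(1 − e^(−4d/3)) = 0.75 × (1 − e^(-0.544)) = 0.75 × (1 − 0.580422) = 0.314684.
Expected differing sites = pL ≈ 0.314684 × 928 = 292.026752 ≈ 292.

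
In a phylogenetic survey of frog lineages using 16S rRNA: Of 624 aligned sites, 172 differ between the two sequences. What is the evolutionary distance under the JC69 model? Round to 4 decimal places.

p = 172/624 ≈ 0.275641.
d = −(3/4) ln(1 − 4p/3) = −0.75 ln(1 − 0.367521) = −0.75 ln(0.632479)
  = −0.75 × (-0.458108) = 0.343581 substitutions/site.

0.3436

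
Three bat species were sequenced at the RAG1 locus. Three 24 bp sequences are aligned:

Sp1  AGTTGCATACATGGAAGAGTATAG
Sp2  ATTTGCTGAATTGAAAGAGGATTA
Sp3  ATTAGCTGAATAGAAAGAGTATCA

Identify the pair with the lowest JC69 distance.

Sp1–Sp2: 9/24 differ, p = 0.375, d = 0.520.
Sp1–Sp3: 10/24 differ, p = 0.417, d = 0.608.
Sp2–Sp3: 4/24 differ, p = 0.167, d = 0.188.
The smallest distance is between Sp2 and Sp3.

Sp2 and Sp3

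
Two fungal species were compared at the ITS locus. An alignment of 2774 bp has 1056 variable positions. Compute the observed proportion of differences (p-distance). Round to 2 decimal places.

p = 1056/2774 = 0.380677… ≈ 0.38 (to 2 d.p.).

0.38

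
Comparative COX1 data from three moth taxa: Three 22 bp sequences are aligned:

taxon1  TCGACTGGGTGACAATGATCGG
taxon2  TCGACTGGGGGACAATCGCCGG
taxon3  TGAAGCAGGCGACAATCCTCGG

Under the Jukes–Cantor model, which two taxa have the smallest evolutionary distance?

taxon1 and taxon2

taxon1–taxon2: 4/22 differ, p = 0.182, d = 0.208.
taxon1–taxon3: 8/22 differ, p = 0.364, d = 0.497.
taxon2–taxon3: 8/22 differ, p = 0.364, d = 0.497.
The smallest distance is between taxon1 and taxon2.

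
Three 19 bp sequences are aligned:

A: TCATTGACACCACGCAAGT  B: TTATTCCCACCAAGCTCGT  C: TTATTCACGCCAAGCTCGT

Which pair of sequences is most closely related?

A–B: 6/19 differ, p = 0.316, d = 0.410.
A–C: 6/19 differ, p = 0.316, d = 0.410.
B–C: 2/19 differ, p = 0.105, d = 0.113.
The smallest distance is between B and C.

B and C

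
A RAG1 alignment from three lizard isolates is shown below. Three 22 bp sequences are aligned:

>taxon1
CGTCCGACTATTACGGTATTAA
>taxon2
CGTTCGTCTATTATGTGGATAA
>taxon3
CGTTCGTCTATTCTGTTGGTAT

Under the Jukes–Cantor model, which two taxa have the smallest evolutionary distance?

taxon2 and taxon3

taxon1–taxon2: 7/22 differ, p = 0.318, d = 0.414.
taxon1–taxon3: 8/22 differ, p = 0.364, d = 0.497.
taxon2–taxon3: 4/22 differ, p = 0.182, d = 0.208.
The smallest distance is between taxon2 and taxon3.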